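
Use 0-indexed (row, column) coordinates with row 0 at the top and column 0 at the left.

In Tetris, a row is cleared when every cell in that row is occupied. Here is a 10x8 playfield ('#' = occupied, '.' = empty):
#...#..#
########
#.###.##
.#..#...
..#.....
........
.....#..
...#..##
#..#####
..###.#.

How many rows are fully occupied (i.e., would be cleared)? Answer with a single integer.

Answer: 1

Derivation:
Check each row:
  row 0: 5 empty cells -> not full
  row 1: 0 empty cells -> FULL (clear)
  row 2: 2 empty cells -> not full
  row 3: 6 empty cells -> not full
  row 4: 7 empty cells -> not full
  row 5: 8 empty cells -> not full
  row 6: 7 empty cells -> not full
  row 7: 5 empty cells -> not full
  row 8: 2 empty cells -> not full
  row 9: 4 empty cells -> not full
Total rows cleared: 1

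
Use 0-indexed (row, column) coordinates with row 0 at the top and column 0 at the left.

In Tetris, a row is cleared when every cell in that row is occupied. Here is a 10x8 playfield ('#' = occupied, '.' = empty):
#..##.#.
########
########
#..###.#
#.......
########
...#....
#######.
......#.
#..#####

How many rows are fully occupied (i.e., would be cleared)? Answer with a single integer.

Answer: 3

Derivation:
Check each row:
  row 0: 4 empty cells -> not full
  row 1: 0 empty cells -> FULL (clear)
  row 2: 0 empty cells -> FULL (clear)
  row 3: 3 empty cells -> not full
  row 4: 7 empty cells -> not full
  row 5: 0 empty cells -> FULL (clear)
  row 6: 7 empty cells -> not full
  row 7: 1 empty cell -> not full
  row 8: 7 empty cells -> not full
  row 9: 2 empty cells -> not full
Total rows cleared: 3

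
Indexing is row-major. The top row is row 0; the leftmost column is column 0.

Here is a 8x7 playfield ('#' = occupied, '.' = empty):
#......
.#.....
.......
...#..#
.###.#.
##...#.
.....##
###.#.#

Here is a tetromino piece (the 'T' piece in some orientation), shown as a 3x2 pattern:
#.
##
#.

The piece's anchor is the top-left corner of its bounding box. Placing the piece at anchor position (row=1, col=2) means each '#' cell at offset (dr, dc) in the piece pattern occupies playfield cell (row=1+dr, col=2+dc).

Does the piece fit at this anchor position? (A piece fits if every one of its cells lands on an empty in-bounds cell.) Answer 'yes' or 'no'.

Answer: yes

Derivation:
Check each piece cell at anchor (1, 2):
  offset (0,0) -> (1,2): empty -> OK
  offset (1,0) -> (2,2): empty -> OK
  offset (1,1) -> (2,3): empty -> OK
  offset (2,0) -> (3,2): empty -> OK
All cells valid: yes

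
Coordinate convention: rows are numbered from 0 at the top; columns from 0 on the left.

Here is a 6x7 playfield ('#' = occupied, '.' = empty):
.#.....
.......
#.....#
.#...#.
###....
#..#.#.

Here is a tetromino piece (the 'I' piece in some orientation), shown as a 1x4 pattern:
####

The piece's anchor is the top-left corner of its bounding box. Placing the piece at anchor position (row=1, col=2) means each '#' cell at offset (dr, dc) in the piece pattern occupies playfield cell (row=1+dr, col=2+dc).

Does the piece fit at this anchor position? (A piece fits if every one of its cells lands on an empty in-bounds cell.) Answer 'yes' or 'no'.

Answer: yes

Derivation:
Check each piece cell at anchor (1, 2):
  offset (0,0) -> (1,2): empty -> OK
  offset (0,1) -> (1,3): empty -> OK
  offset (0,2) -> (1,4): empty -> OK
  offset (0,3) -> (1,5): empty -> OK
All cells valid: yes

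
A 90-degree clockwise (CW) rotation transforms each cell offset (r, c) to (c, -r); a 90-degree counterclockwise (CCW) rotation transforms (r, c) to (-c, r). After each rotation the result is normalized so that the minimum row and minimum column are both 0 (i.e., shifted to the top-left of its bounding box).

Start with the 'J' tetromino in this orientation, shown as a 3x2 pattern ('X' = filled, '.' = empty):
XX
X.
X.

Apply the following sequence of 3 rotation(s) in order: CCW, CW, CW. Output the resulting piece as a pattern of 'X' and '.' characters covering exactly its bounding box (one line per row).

Answer: XXX
..X

Derivation:
Start:
XX
X.
X.
After rotation 1 (CCW):
X..
XXX
After rotation 2 (CW):
XX
X.
X.
After rotation 3 (CW):
XXX
..X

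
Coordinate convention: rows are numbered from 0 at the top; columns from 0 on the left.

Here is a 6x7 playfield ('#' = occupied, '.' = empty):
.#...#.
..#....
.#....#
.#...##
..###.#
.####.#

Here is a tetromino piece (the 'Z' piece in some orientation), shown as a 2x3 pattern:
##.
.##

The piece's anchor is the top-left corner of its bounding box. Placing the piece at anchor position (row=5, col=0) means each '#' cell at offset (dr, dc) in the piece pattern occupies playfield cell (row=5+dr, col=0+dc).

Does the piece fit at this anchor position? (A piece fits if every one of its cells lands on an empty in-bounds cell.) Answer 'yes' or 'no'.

Check each piece cell at anchor (5, 0):
  offset (0,0) -> (5,0): empty -> OK
  offset (0,1) -> (5,1): occupied ('#') -> FAIL
  offset (1,1) -> (6,1): out of bounds -> FAIL
  offset (1,2) -> (6,2): out of bounds -> FAIL
All cells valid: no

Answer: no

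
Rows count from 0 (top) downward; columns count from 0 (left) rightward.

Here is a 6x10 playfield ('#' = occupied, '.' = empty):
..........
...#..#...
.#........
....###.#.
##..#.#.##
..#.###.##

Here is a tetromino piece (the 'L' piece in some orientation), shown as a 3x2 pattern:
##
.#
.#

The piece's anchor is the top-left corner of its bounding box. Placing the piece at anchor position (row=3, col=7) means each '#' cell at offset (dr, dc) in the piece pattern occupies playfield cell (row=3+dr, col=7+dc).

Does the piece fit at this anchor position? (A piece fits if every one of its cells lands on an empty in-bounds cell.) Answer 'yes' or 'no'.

Check each piece cell at anchor (3, 7):
  offset (0,0) -> (3,7): empty -> OK
  offset (0,1) -> (3,8): occupied ('#') -> FAIL
  offset (1,1) -> (4,8): occupied ('#') -> FAIL
  offset (2,1) -> (5,8): occupied ('#') -> FAIL
All cells valid: no

Answer: no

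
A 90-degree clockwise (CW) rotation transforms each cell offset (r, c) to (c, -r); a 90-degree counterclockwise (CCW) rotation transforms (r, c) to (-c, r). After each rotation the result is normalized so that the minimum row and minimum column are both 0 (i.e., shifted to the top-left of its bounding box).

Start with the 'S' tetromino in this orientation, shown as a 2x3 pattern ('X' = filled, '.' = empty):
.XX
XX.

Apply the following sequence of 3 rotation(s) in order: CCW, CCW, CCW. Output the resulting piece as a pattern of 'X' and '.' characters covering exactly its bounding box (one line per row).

Answer: X.
XX
.X

Derivation:
Start:
.XX
XX.
After rotation 1 (CCW):
X.
XX
.X
After rotation 2 (CCW):
.XX
XX.
After rotation 3 (CCW):
X.
XX
.X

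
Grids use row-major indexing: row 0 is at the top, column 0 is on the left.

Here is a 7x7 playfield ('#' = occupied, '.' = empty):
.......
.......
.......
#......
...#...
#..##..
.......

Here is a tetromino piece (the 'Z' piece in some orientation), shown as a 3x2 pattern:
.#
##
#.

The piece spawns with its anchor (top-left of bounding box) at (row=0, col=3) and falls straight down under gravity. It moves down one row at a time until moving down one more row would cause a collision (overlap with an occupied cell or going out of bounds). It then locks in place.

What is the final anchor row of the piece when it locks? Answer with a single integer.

Answer: 1

Derivation:
Spawn at (row=0, col=3). Try each row:
  row 0: fits
  row 1: fits
  row 2: blocked -> lock at row 1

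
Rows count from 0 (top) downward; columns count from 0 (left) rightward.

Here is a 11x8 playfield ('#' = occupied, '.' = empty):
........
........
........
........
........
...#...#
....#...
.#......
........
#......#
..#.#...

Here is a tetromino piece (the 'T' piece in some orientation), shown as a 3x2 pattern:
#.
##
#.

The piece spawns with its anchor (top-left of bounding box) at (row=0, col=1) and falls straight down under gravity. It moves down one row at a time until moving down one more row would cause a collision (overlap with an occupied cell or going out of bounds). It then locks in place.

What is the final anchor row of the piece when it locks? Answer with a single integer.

Spawn at (row=0, col=1). Try each row:
  row 0: fits
  row 1: fits
  row 2: fits
  row 3: fits
  row 4: fits
  row 5: blocked -> lock at row 4

Answer: 4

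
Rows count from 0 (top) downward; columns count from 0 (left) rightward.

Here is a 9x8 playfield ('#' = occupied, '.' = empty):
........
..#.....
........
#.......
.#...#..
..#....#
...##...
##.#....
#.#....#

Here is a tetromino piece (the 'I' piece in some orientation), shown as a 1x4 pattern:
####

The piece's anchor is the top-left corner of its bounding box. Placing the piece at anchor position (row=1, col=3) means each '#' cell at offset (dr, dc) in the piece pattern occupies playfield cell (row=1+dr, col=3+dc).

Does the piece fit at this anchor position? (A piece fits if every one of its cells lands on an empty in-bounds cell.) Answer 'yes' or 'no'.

Answer: yes

Derivation:
Check each piece cell at anchor (1, 3):
  offset (0,0) -> (1,3): empty -> OK
  offset (0,1) -> (1,4): empty -> OK
  offset (0,2) -> (1,5): empty -> OK
  offset (0,3) -> (1,6): empty -> OK
All cells valid: yes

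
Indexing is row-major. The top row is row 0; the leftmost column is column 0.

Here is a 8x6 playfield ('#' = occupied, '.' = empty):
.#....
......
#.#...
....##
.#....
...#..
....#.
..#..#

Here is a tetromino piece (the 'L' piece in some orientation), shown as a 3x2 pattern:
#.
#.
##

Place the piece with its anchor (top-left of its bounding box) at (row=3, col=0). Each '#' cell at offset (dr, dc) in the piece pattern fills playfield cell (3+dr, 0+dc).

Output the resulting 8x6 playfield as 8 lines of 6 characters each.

Answer: .#....
......
#.#...
#...##
##....
##.#..
....#.
..#..#

Derivation:
Fill (3+0,0+0) = (3,0)
Fill (3+1,0+0) = (4,0)
Fill (3+2,0+0) = (5,0)
Fill (3+2,0+1) = (5,1)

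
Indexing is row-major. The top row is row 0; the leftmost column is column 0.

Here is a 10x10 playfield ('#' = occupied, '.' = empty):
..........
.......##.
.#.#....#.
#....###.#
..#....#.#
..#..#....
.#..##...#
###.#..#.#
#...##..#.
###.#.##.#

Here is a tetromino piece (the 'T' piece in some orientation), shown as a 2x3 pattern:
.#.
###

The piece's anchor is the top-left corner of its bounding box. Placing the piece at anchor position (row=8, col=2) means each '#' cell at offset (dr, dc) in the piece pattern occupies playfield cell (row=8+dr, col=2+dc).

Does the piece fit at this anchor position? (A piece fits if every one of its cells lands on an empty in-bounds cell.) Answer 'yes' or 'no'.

Check each piece cell at anchor (8, 2):
  offset (0,1) -> (8,3): empty -> OK
  offset (1,0) -> (9,2): occupied ('#') -> FAIL
  offset (1,1) -> (9,3): empty -> OK
  offset (1,2) -> (9,4): occupied ('#') -> FAIL
All cells valid: no

Answer: no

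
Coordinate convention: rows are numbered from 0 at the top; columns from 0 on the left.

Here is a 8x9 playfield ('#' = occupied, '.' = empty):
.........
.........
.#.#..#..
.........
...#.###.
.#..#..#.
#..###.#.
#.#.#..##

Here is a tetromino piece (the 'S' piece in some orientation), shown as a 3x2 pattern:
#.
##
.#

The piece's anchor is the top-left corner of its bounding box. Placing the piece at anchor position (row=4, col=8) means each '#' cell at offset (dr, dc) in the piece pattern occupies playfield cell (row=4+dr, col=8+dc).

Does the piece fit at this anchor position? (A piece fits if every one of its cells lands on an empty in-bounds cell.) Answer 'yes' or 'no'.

Check each piece cell at anchor (4, 8):
  offset (0,0) -> (4,8): empty -> OK
  offset (1,0) -> (5,8): empty -> OK
  offset (1,1) -> (5,9): out of bounds -> FAIL
  offset (2,1) -> (6,9): out of bounds -> FAIL
All cells valid: no

Answer: no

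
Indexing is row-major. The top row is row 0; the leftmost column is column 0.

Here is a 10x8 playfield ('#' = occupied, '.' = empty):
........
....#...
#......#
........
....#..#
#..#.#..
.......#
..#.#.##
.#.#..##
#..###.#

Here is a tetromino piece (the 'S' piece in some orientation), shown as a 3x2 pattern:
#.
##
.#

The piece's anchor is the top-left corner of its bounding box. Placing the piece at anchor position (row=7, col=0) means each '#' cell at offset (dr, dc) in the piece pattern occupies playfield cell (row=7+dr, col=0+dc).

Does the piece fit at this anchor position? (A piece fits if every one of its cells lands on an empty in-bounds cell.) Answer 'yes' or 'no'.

Check each piece cell at anchor (7, 0):
  offset (0,0) -> (7,0): empty -> OK
  offset (1,0) -> (8,0): empty -> OK
  offset (1,1) -> (8,1): occupied ('#') -> FAIL
  offset (2,1) -> (9,1): empty -> OK
All cells valid: no

Answer: no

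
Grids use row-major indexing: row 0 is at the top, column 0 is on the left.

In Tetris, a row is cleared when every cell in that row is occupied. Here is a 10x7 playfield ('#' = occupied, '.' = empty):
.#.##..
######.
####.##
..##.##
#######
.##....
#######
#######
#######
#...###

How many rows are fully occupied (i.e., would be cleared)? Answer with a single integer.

Check each row:
  row 0: 4 empty cells -> not full
  row 1: 1 empty cell -> not full
  row 2: 1 empty cell -> not full
  row 3: 3 empty cells -> not full
  row 4: 0 empty cells -> FULL (clear)
  row 5: 5 empty cells -> not full
  row 6: 0 empty cells -> FULL (clear)
  row 7: 0 empty cells -> FULL (clear)
  row 8: 0 empty cells -> FULL (clear)
  row 9: 3 empty cells -> not full
Total rows cleared: 4

Answer: 4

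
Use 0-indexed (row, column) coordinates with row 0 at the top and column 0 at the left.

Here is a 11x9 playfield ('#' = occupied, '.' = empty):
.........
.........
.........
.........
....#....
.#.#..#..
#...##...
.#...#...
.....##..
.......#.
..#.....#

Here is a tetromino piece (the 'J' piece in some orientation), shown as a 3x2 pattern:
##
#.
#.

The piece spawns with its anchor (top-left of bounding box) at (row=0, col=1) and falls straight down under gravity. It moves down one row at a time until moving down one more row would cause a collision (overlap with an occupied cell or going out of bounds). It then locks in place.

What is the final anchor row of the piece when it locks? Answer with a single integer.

Answer: 2

Derivation:
Spawn at (row=0, col=1). Try each row:
  row 0: fits
  row 1: fits
  row 2: fits
  row 3: blocked -> lock at row 2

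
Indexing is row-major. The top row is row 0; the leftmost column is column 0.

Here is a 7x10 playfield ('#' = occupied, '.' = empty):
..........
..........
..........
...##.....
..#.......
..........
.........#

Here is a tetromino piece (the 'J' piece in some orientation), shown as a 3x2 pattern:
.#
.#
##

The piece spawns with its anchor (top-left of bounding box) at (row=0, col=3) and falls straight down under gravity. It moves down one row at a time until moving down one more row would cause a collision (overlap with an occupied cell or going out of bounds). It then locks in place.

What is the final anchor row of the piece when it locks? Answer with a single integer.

Spawn at (row=0, col=3). Try each row:
  row 0: fits
  row 1: blocked -> lock at row 0

Answer: 0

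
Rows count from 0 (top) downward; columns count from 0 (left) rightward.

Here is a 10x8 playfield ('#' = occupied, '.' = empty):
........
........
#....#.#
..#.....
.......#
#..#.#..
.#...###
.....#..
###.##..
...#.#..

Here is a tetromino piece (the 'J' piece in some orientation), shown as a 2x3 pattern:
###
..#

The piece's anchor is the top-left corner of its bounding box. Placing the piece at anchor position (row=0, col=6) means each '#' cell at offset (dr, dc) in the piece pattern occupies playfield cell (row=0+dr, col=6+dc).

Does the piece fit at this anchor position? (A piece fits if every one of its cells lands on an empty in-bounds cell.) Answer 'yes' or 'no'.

Answer: no

Derivation:
Check each piece cell at anchor (0, 6):
  offset (0,0) -> (0,6): empty -> OK
  offset (0,1) -> (0,7): empty -> OK
  offset (0,2) -> (0,8): out of bounds -> FAIL
  offset (1,2) -> (1,8): out of bounds -> FAIL
All cells valid: no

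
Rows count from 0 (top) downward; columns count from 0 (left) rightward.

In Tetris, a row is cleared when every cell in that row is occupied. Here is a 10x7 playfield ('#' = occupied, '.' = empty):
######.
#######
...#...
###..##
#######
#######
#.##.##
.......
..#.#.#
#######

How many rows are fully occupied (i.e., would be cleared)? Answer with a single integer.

Answer: 4

Derivation:
Check each row:
  row 0: 1 empty cell -> not full
  row 1: 0 empty cells -> FULL (clear)
  row 2: 6 empty cells -> not full
  row 3: 2 empty cells -> not full
  row 4: 0 empty cells -> FULL (clear)
  row 5: 0 empty cells -> FULL (clear)
  row 6: 2 empty cells -> not full
  row 7: 7 empty cells -> not full
  row 8: 4 empty cells -> not full
  row 9: 0 empty cells -> FULL (clear)
Total rows cleared: 4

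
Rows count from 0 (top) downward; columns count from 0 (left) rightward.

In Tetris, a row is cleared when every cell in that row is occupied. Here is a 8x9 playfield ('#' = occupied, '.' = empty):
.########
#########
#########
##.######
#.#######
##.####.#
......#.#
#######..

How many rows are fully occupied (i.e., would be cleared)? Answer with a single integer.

Check each row:
  row 0: 1 empty cell -> not full
  row 1: 0 empty cells -> FULL (clear)
  row 2: 0 empty cells -> FULL (clear)
  row 3: 1 empty cell -> not full
  row 4: 1 empty cell -> not full
  row 5: 2 empty cells -> not full
  row 6: 7 empty cells -> not full
  row 7: 2 empty cells -> not full
Total rows cleared: 2

Answer: 2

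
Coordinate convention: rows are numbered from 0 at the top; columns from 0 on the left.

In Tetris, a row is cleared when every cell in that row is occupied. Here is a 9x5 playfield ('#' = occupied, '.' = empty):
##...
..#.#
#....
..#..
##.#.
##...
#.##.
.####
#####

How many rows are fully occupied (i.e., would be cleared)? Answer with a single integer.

Answer: 1

Derivation:
Check each row:
  row 0: 3 empty cells -> not full
  row 1: 3 empty cells -> not full
  row 2: 4 empty cells -> not full
  row 3: 4 empty cells -> not full
  row 4: 2 empty cells -> not full
  row 5: 3 empty cells -> not full
  row 6: 2 empty cells -> not full
  row 7: 1 empty cell -> not full
  row 8: 0 empty cells -> FULL (clear)
Total rows cleared: 1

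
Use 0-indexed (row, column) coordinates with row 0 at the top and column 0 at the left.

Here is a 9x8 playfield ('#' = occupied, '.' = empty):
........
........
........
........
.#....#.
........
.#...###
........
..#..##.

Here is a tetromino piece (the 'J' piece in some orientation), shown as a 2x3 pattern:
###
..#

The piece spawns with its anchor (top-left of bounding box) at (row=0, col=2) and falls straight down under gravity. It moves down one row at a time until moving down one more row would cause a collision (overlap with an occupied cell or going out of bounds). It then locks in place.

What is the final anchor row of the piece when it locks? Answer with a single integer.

Answer: 7

Derivation:
Spawn at (row=0, col=2). Try each row:
  row 0: fits
  row 1: fits
  row 2: fits
  row 3: fits
  row 4: fits
  row 5: fits
  row 6: fits
  row 7: fits
  row 8: blocked -> lock at row 7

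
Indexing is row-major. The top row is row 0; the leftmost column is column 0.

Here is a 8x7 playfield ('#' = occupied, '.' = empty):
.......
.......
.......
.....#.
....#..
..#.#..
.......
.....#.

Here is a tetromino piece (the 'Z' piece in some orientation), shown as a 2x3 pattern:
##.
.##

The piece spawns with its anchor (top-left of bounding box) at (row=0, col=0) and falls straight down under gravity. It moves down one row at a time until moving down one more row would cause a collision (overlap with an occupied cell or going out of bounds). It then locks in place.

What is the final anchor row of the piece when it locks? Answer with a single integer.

Spawn at (row=0, col=0). Try each row:
  row 0: fits
  row 1: fits
  row 2: fits
  row 3: fits
  row 4: blocked -> lock at row 3

Answer: 3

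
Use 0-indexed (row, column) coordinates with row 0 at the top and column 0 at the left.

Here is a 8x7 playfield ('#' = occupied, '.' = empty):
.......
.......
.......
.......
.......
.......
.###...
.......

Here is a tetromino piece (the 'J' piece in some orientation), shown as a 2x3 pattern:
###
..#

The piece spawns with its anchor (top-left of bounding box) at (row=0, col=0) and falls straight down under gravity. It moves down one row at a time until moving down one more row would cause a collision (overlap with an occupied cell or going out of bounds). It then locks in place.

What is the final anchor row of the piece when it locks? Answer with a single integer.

Answer: 4

Derivation:
Spawn at (row=0, col=0). Try each row:
  row 0: fits
  row 1: fits
  row 2: fits
  row 3: fits
  row 4: fits
  row 5: blocked -> lock at row 4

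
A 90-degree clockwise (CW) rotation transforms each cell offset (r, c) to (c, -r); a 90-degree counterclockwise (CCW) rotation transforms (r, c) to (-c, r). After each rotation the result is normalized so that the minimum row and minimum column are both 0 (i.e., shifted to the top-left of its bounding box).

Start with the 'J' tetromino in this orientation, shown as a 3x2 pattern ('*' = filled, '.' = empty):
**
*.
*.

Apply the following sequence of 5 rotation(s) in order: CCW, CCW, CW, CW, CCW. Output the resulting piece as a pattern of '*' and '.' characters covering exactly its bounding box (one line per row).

Answer: *..
***

Derivation:
Start:
**
*.
*.
After rotation 1 (CCW):
*..
***
After rotation 2 (CCW):
.*
.*
**
After rotation 3 (CW):
*..
***
After rotation 4 (CW):
**
*.
*.
After rotation 5 (CCW):
*..
***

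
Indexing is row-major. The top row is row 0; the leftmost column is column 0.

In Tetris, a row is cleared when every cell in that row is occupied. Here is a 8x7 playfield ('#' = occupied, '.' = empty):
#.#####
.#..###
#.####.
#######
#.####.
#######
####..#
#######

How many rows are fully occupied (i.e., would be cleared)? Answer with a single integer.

Check each row:
  row 0: 1 empty cell -> not full
  row 1: 3 empty cells -> not full
  row 2: 2 empty cells -> not full
  row 3: 0 empty cells -> FULL (clear)
  row 4: 2 empty cells -> not full
  row 5: 0 empty cells -> FULL (clear)
  row 6: 2 empty cells -> not full
  row 7: 0 empty cells -> FULL (clear)
Total rows cleared: 3

Answer: 3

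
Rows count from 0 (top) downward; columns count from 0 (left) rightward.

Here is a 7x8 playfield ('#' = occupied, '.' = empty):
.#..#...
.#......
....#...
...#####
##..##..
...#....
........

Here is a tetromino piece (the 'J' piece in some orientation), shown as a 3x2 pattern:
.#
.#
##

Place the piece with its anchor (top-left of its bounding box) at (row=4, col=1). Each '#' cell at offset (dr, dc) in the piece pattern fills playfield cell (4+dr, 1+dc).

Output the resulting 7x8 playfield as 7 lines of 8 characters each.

Fill (4+0,1+1) = (4,2)
Fill (4+1,1+1) = (5,2)
Fill (4+2,1+0) = (6,1)
Fill (4+2,1+1) = (6,2)

Answer: .#..#...
.#......
....#...
...#####
###.##..
..##....
.##.....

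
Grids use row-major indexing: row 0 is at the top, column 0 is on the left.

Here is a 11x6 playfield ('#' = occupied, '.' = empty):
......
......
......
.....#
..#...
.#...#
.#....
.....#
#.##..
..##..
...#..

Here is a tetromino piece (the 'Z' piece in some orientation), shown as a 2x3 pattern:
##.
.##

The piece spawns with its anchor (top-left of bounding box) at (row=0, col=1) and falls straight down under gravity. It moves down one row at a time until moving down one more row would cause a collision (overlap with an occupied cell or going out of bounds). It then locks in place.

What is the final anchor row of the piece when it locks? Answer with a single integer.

Answer: 2

Derivation:
Spawn at (row=0, col=1). Try each row:
  row 0: fits
  row 1: fits
  row 2: fits
  row 3: blocked -> lock at row 2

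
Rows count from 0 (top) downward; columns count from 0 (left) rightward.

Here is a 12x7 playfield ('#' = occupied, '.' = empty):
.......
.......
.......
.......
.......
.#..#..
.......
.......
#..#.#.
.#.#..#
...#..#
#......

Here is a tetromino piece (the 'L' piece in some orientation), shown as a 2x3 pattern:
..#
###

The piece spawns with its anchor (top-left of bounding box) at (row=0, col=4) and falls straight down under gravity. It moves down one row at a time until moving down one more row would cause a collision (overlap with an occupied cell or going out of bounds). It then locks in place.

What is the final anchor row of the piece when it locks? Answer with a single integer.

Answer: 3

Derivation:
Spawn at (row=0, col=4). Try each row:
  row 0: fits
  row 1: fits
  row 2: fits
  row 3: fits
  row 4: blocked -> lock at row 3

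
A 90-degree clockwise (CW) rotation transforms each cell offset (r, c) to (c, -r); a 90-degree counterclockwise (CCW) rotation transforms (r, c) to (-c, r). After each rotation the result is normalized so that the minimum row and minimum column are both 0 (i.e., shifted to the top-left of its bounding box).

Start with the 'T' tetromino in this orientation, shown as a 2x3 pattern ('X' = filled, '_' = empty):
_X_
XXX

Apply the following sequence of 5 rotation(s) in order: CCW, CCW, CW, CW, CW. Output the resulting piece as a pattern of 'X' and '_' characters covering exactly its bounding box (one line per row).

Answer: X_
XX
X_

Derivation:
Start:
_X_
XXX
After rotation 1 (CCW):
_X
XX
_X
After rotation 2 (CCW):
XXX
_X_
After rotation 3 (CW):
_X
XX
_X
After rotation 4 (CW):
_X_
XXX
After rotation 5 (CW):
X_
XX
X_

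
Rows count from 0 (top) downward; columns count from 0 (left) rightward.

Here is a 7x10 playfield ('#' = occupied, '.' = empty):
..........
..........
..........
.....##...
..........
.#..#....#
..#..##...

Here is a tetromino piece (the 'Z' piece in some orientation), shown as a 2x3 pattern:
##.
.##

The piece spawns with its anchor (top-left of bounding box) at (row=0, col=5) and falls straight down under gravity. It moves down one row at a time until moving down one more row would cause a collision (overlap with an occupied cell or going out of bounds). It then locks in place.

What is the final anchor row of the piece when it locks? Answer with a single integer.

Spawn at (row=0, col=5). Try each row:
  row 0: fits
  row 1: fits
  row 2: blocked -> lock at row 1

Answer: 1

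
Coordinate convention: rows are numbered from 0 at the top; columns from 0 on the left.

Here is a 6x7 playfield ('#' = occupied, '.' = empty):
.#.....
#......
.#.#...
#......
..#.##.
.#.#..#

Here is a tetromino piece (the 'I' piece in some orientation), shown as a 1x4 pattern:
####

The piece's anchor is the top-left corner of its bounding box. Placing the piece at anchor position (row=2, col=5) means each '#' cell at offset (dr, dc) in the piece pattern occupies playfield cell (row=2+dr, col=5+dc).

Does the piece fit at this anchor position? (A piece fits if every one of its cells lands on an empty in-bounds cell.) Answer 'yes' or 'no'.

Check each piece cell at anchor (2, 5):
  offset (0,0) -> (2,5): empty -> OK
  offset (0,1) -> (2,6): empty -> OK
  offset (0,2) -> (2,7): out of bounds -> FAIL
  offset (0,3) -> (2,8): out of bounds -> FAIL
All cells valid: no

Answer: no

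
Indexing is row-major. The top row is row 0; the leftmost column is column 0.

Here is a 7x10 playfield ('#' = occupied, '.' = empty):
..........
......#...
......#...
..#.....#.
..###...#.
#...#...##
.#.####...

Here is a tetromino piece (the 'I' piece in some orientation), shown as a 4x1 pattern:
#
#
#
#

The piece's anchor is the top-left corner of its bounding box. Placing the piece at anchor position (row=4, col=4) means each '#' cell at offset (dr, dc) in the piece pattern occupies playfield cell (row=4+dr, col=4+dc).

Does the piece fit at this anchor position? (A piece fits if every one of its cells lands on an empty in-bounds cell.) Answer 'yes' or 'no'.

Answer: no

Derivation:
Check each piece cell at anchor (4, 4):
  offset (0,0) -> (4,4): occupied ('#') -> FAIL
  offset (1,0) -> (5,4): occupied ('#') -> FAIL
  offset (2,0) -> (6,4): occupied ('#') -> FAIL
  offset (3,0) -> (7,4): out of bounds -> FAIL
All cells valid: no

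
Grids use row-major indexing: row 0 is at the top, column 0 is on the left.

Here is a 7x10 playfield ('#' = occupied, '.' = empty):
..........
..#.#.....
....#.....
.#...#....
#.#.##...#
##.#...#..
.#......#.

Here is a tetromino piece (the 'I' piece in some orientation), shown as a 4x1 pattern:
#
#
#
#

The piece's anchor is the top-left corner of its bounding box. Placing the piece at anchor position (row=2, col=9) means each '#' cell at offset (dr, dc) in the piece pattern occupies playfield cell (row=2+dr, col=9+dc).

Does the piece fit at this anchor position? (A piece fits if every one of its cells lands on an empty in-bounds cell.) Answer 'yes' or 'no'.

Check each piece cell at anchor (2, 9):
  offset (0,0) -> (2,9): empty -> OK
  offset (1,0) -> (3,9): empty -> OK
  offset (2,0) -> (4,9): occupied ('#') -> FAIL
  offset (3,0) -> (5,9): empty -> OK
All cells valid: no

Answer: no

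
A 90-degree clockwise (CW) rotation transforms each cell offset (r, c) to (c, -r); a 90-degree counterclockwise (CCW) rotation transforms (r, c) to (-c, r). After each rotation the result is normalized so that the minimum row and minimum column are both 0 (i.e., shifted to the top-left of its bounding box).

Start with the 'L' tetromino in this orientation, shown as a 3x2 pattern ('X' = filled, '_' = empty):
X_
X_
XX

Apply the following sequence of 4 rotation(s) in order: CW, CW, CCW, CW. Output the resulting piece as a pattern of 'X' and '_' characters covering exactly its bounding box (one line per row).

Start:
X_
X_
XX
After rotation 1 (CW):
XXX
X__
After rotation 2 (CW):
XX
_X
_X
After rotation 3 (CCW):
XXX
X__
After rotation 4 (CW):
XX
_X
_X

Answer: XX
_X
_X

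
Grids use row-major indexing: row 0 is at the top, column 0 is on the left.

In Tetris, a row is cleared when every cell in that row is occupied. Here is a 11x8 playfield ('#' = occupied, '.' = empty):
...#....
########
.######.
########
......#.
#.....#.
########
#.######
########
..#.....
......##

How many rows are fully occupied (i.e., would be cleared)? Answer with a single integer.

Answer: 4

Derivation:
Check each row:
  row 0: 7 empty cells -> not full
  row 1: 0 empty cells -> FULL (clear)
  row 2: 2 empty cells -> not full
  row 3: 0 empty cells -> FULL (clear)
  row 4: 7 empty cells -> not full
  row 5: 6 empty cells -> not full
  row 6: 0 empty cells -> FULL (clear)
  row 7: 1 empty cell -> not full
  row 8: 0 empty cells -> FULL (clear)
  row 9: 7 empty cells -> not full
  row 10: 6 empty cells -> not full
Total rows cleared: 4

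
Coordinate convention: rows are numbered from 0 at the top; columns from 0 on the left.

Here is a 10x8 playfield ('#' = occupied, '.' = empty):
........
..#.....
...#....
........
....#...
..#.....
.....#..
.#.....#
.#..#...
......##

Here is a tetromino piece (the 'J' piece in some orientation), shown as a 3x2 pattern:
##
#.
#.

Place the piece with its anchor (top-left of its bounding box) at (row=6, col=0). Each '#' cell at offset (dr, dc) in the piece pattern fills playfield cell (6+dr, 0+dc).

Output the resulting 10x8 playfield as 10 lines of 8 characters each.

Fill (6+0,0+0) = (6,0)
Fill (6+0,0+1) = (6,1)
Fill (6+1,0+0) = (7,0)
Fill (6+2,0+0) = (8,0)

Answer: ........
..#.....
...#....
........
....#...
..#.....
##...#..
##.....#
##..#...
......##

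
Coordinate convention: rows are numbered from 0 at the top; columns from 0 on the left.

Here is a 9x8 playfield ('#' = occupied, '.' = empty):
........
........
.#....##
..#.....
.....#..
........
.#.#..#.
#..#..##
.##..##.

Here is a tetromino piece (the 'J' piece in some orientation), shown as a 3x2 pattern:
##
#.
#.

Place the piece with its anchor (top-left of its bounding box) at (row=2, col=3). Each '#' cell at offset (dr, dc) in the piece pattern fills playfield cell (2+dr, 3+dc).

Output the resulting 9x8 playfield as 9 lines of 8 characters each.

Answer: ........
........
.#.##.##
..##....
...#.#..
........
.#.#..#.
#..#..##
.##..##.

Derivation:
Fill (2+0,3+0) = (2,3)
Fill (2+0,3+1) = (2,4)
Fill (2+1,3+0) = (3,3)
Fill (2+2,3+0) = (4,3)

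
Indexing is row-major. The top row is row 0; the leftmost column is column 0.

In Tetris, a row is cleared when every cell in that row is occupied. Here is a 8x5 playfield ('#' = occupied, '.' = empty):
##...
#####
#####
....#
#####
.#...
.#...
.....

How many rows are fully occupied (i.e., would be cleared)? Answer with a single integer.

Check each row:
  row 0: 3 empty cells -> not full
  row 1: 0 empty cells -> FULL (clear)
  row 2: 0 empty cells -> FULL (clear)
  row 3: 4 empty cells -> not full
  row 4: 0 empty cells -> FULL (clear)
  row 5: 4 empty cells -> not full
  row 6: 4 empty cells -> not full
  row 7: 5 empty cells -> not full
Total rows cleared: 3

Answer: 3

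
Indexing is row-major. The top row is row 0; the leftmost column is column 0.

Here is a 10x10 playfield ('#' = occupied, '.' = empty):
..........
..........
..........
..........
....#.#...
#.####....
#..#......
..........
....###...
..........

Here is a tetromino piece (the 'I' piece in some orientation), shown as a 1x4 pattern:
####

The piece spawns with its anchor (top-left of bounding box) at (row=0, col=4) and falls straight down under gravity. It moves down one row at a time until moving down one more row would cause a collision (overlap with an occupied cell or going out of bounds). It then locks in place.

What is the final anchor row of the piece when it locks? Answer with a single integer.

Spawn at (row=0, col=4). Try each row:
  row 0: fits
  row 1: fits
  row 2: fits
  row 3: fits
  row 4: blocked -> lock at row 3

Answer: 3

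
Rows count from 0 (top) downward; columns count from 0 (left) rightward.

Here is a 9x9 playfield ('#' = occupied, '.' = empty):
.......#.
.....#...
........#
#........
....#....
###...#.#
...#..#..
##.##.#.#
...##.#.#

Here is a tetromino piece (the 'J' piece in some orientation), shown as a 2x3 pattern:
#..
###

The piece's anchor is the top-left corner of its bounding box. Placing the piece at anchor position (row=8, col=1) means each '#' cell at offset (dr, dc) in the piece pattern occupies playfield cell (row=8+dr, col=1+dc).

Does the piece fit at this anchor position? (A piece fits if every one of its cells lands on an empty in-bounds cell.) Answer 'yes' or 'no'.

Check each piece cell at anchor (8, 1):
  offset (0,0) -> (8,1): empty -> OK
  offset (1,0) -> (9,1): out of bounds -> FAIL
  offset (1,1) -> (9,2): out of bounds -> FAIL
  offset (1,2) -> (9,3): out of bounds -> FAIL
All cells valid: no

Answer: no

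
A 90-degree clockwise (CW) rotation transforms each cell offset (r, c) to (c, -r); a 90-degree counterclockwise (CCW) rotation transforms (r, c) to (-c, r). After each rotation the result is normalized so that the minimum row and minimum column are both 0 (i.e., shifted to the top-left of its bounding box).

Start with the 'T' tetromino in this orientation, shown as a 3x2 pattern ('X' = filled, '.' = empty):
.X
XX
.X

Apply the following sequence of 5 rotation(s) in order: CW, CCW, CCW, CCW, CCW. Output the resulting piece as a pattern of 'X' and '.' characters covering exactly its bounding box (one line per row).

Start:
.X
XX
.X
After rotation 1 (CW):
.X.
XXX
After rotation 2 (CCW):
.X
XX
.X
After rotation 3 (CCW):
XXX
.X.
After rotation 4 (CCW):
X.
XX
X.
After rotation 5 (CCW):
.X.
XXX

Answer: .X.
XXX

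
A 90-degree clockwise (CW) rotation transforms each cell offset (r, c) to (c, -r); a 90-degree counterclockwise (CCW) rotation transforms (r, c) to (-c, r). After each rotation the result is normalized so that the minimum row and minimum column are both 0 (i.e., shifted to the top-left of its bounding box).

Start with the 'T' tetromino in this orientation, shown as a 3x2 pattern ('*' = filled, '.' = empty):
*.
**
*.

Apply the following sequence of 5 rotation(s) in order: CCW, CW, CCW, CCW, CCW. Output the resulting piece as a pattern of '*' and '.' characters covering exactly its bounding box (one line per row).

Start:
*.
**
*.
After rotation 1 (CCW):
.*.
***
After rotation 2 (CW):
*.
**
*.
After rotation 3 (CCW):
.*.
***
After rotation 4 (CCW):
.*
**
.*
After rotation 5 (CCW):
***
.*.

Answer: ***
.*.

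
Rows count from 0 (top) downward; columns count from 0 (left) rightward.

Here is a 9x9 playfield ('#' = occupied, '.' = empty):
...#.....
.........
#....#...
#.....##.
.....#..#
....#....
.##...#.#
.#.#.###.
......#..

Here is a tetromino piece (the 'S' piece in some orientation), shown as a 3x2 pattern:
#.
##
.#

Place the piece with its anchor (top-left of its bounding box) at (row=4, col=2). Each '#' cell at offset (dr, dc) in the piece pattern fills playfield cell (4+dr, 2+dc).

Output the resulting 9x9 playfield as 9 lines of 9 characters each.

Answer: ...#.....
.........
#....#...
#.....##.
..#..#..#
..###....
.###..#.#
.#.#.###.
......#..

Derivation:
Fill (4+0,2+0) = (4,2)
Fill (4+1,2+0) = (5,2)
Fill (4+1,2+1) = (5,3)
Fill (4+2,2+1) = (6,3)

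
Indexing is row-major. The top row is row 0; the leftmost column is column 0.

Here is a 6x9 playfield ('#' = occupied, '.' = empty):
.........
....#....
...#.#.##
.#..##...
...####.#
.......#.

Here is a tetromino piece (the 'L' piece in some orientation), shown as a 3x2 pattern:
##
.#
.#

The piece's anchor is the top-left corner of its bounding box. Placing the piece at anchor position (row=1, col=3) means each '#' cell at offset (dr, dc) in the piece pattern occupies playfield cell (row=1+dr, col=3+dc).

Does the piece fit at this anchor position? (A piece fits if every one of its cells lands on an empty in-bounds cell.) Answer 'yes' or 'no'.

Answer: no

Derivation:
Check each piece cell at anchor (1, 3):
  offset (0,0) -> (1,3): empty -> OK
  offset (0,1) -> (1,4): occupied ('#') -> FAIL
  offset (1,1) -> (2,4): empty -> OK
  offset (2,1) -> (3,4): occupied ('#') -> FAIL
All cells valid: no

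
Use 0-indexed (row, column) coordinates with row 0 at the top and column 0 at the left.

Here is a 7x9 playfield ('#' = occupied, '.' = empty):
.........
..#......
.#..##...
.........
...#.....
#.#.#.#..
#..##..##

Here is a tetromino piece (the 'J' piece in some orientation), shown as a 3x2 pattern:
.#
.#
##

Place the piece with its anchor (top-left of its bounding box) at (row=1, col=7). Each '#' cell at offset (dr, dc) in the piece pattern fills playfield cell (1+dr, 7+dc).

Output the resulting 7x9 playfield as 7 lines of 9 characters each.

Answer: .........
..#.....#
.#..##..#
.......##
...#.....
#.#.#.#..
#..##..##

Derivation:
Fill (1+0,7+1) = (1,8)
Fill (1+1,7+1) = (2,8)
Fill (1+2,7+0) = (3,7)
Fill (1+2,7+1) = (3,8)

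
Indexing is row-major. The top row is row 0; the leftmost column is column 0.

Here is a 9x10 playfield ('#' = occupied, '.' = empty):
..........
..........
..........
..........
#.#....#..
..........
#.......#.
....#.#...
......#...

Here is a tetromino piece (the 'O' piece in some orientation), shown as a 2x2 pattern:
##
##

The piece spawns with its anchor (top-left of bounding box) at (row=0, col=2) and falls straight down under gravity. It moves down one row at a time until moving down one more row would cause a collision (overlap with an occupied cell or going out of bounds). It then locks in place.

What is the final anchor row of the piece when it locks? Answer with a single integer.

Spawn at (row=0, col=2). Try each row:
  row 0: fits
  row 1: fits
  row 2: fits
  row 3: blocked -> lock at row 2

Answer: 2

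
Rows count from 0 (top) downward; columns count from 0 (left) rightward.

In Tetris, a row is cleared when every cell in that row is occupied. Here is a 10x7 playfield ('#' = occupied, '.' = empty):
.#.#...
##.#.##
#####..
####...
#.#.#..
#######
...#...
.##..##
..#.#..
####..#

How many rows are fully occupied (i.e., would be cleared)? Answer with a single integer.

Check each row:
  row 0: 5 empty cells -> not full
  row 1: 2 empty cells -> not full
  row 2: 2 empty cells -> not full
  row 3: 3 empty cells -> not full
  row 4: 4 empty cells -> not full
  row 5: 0 empty cells -> FULL (clear)
  row 6: 6 empty cells -> not full
  row 7: 3 empty cells -> not full
  row 8: 5 empty cells -> not full
  row 9: 2 empty cells -> not full
Total rows cleared: 1

Answer: 1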